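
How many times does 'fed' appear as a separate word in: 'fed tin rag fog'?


Scanning each word for exact match 'fed':
  Word 1: 'fed' -> MATCH
  Word 2: 'tin' -> no
  Word 3: 'rag' -> no
  Word 4: 'fog' -> no
Total matches: 1

1


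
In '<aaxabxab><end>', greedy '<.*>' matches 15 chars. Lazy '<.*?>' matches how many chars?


Greedy '<.*>' tries to match as MUCH as possible.
Lazy '<.*?>' tries to match as LITTLE as possible.

String: '<aaxabxab><end>'
Greedy '<.*>' starts at first '<' and extends to the LAST '>': '<aaxabxab><end>' (15 chars)
Lazy '<.*?>' starts at first '<' and stops at the FIRST '>': '<aaxabxab>' (10 chars)

10


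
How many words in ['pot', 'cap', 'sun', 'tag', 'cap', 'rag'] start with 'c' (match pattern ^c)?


Pattern ^c anchors to start of word. Check which words begin with 'c':
  'pot' -> no
  'cap' -> MATCH (starts with 'c')
  'sun' -> no
  'tag' -> no
  'cap' -> MATCH (starts with 'c')
  'rag' -> no
Matching words: ['cap', 'cap']
Count: 2

2


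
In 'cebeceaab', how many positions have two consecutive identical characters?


Looking for consecutive identical characters in 'cebeceaab':
  pos 0-1: 'c' vs 'e' -> different
  pos 1-2: 'e' vs 'b' -> different
  pos 2-3: 'b' vs 'e' -> different
  pos 3-4: 'e' vs 'c' -> different
  pos 4-5: 'c' vs 'e' -> different
  pos 5-6: 'e' vs 'a' -> different
  pos 6-7: 'a' vs 'a' -> MATCH ('aa')
  pos 7-8: 'a' vs 'b' -> different
Consecutive identical pairs: ['aa']
Count: 1

1


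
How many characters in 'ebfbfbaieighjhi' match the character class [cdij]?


Character class [cdij] matches any of: {c, d, i, j}
Scanning string 'ebfbfbaieighjhi' character by character:
  pos 0: 'e' -> no
  pos 1: 'b' -> no
  pos 2: 'f' -> no
  pos 3: 'b' -> no
  pos 4: 'f' -> no
  pos 5: 'b' -> no
  pos 6: 'a' -> no
  pos 7: 'i' -> MATCH
  pos 8: 'e' -> no
  pos 9: 'i' -> MATCH
  pos 10: 'g' -> no
  pos 11: 'h' -> no
  pos 12: 'j' -> MATCH
  pos 13: 'h' -> no
  pos 14: 'i' -> MATCH
Total matches: 4

4


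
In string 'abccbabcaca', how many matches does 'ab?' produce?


Pattern 'ab?' matches 'a' optionally followed by 'b'.
String: 'abccbabcaca'
Scanning left to right for 'a' then checking next char:
  Match 1: 'ab' (a followed by b)
  Match 2: 'ab' (a followed by b)
  Match 3: 'a' (a not followed by b)
  Match 4: 'a' (a not followed by b)
Total matches: 4

4


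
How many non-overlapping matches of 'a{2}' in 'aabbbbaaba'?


Pattern 'a{2}' matches exactly 2 consecutive a's (greedy, non-overlapping).
String: 'aabbbbaaba'
Scanning for runs of a's:
  Run at pos 0: 'aa' (length 2) -> 1 match(es)
  Run at pos 6: 'aa' (length 2) -> 1 match(es)
  Run at pos 9: 'a' (length 1) -> 0 match(es)
Matches found: ['aa', 'aa']
Total: 2

2


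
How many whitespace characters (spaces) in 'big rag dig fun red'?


\s matches whitespace characters (spaces, tabs, etc.).
Text: 'big rag dig fun red'
This text has 5 words separated by spaces.
Number of spaces = number of words - 1 = 5 - 1 = 4

4


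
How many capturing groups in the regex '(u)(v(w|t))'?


To count capturing groups, count each '(' that starts a group.
Pattern: '(u)(v(w|t))'
Walking through the pattern:
  Position 0: '(' -> group #1
  Position 3: '(' -> group #2
  Position 5: '(' -> group #3
Total capturing groups: 3

3


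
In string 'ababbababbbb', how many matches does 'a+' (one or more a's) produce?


Pattern 'a+' matches one or more consecutive a's.
String: 'ababbababbbb'
Scanning for runs of a:
  Match 1: 'a' (length 1)
  Match 2: 'a' (length 1)
  Match 3: 'a' (length 1)
  Match 4: 'a' (length 1)
Total matches: 4

4


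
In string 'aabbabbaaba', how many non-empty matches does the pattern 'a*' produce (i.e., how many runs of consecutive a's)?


Pattern 'a*' matches zero or more a's. We want non-empty runs of consecutive a's.
String: 'aabbabbaaba'
Walking through the string to find runs of a's:
  Run 1: positions 0-1 -> 'aa'
  Run 2: positions 4-4 -> 'a'
  Run 3: positions 7-8 -> 'aa'
  Run 4: positions 10-10 -> 'a'
Non-empty runs found: ['aa', 'a', 'aa', 'a']
Count: 4

4


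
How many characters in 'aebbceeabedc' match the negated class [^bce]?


Negated class [^bce] matches any char NOT in {b, c, e}
Scanning 'aebbceeabedc':
  pos 0: 'a' -> MATCH
  pos 1: 'e' -> no (excluded)
  pos 2: 'b' -> no (excluded)
  pos 3: 'b' -> no (excluded)
  pos 4: 'c' -> no (excluded)
  pos 5: 'e' -> no (excluded)
  pos 6: 'e' -> no (excluded)
  pos 7: 'a' -> MATCH
  pos 8: 'b' -> no (excluded)
  pos 9: 'e' -> no (excluded)
  pos 10: 'd' -> MATCH
  pos 11: 'c' -> no (excluded)
Total matches: 3

3


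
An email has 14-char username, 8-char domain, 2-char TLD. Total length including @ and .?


An email address has format: username@domain.tld
Username length: 14
'@' character: 1
Domain length: 8
'.' character: 1
TLD length: 2
Total = 14 + 1 + 8 + 1 + 2 = 26

26


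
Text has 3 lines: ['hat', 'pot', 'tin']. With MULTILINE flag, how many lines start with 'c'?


With MULTILINE flag, ^ matches the start of each line.
Lines: ['hat', 'pot', 'tin']
Checking which lines start with 'c':
  Line 1: 'hat' -> no
  Line 2: 'pot' -> no
  Line 3: 'tin' -> no
Matching lines: []
Count: 0

0


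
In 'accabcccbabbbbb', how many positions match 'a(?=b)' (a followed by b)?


Lookahead 'a(?=b)' matches 'a' only when followed by 'b'.
String: 'accabcccbabbbbb'
Checking each position where char is 'a':
  pos 0: 'a' -> no (next='c')
  pos 3: 'a' -> MATCH (next='b')
  pos 9: 'a' -> MATCH (next='b')
Matching positions: [3, 9]
Count: 2

2


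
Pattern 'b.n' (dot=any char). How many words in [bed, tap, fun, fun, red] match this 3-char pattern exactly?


Pattern 'b.n' means: starts with 'b', any single char, ends with 'n'.
Checking each word (must be exactly 3 chars):
  'bed' (len=3): no
  'tap' (len=3): no
  'fun' (len=3): no
  'fun' (len=3): no
  'red' (len=3): no
Matching words: []
Total: 0

0


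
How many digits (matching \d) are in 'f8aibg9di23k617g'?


\d matches any digit 0-9.
Scanning 'f8aibg9di23k617g':
  pos 1: '8' -> DIGIT
  pos 6: '9' -> DIGIT
  pos 9: '2' -> DIGIT
  pos 10: '3' -> DIGIT
  pos 12: '6' -> DIGIT
  pos 13: '1' -> DIGIT
  pos 14: '7' -> DIGIT
Digits found: ['8', '9', '2', '3', '6', '1', '7']
Total: 7

7


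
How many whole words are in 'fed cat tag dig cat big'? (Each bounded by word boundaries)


Word boundaries (\b) mark the start/end of each word.
Text: 'fed cat tag dig cat big'
Splitting by whitespace:
  Word 1: 'fed'
  Word 2: 'cat'
  Word 3: 'tag'
  Word 4: 'dig'
  Word 5: 'cat'
  Word 6: 'big'
Total whole words: 6

6


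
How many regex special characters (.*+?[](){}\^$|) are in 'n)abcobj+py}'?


Regex special characters are: . * + ? [ ] ( ) { } \ ^ $ |
Scanning 'n)abcobj+py}':
  pos 1: ')' -> SPECIAL
  pos 8: '+' -> SPECIAL
  pos 11: '}' -> SPECIAL
Special chars found: [')', '+', '}']
Total: 3

3


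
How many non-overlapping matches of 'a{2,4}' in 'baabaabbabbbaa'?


Pattern 'a{2,4}' matches between 2 and 4 consecutive a's (greedy).
String: 'baabaabbabbbaa'
Finding runs of a's and applying greedy matching:
  Run at pos 1: 'aa' (length 2)
  Run at pos 4: 'aa' (length 2)
  Run at pos 8: 'a' (length 1)
  Run at pos 12: 'aa' (length 2)
Matches: ['aa', 'aa', 'aa']
Count: 3

3


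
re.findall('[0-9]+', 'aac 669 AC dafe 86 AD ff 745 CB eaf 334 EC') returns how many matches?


Pattern '[0-9]+' finds one or more digits.
Text: 'aac 669 AC dafe 86 AD ff 745 CB eaf 334 EC'
Scanning for matches:
  Match 1: '669'
  Match 2: '86'
  Match 3: '745'
  Match 4: '334'
Total matches: 4

4


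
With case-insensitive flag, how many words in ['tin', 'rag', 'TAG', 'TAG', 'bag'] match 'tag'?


Case-insensitive matching: compare each word's lowercase form to 'tag'.
  'tin' -> lower='tin' -> no
  'rag' -> lower='rag' -> no
  'TAG' -> lower='tag' -> MATCH
  'TAG' -> lower='tag' -> MATCH
  'bag' -> lower='bag' -> no
Matches: ['TAG', 'TAG']
Count: 2

2


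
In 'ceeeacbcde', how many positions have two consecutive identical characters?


Looking for consecutive identical characters in 'ceeeacbcde':
  pos 0-1: 'c' vs 'e' -> different
  pos 1-2: 'e' vs 'e' -> MATCH ('ee')
  pos 2-3: 'e' vs 'e' -> MATCH ('ee')
  pos 3-4: 'e' vs 'a' -> different
  pos 4-5: 'a' vs 'c' -> different
  pos 5-6: 'c' vs 'b' -> different
  pos 6-7: 'b' vs 'c' -> different
  pos 7-8: 'c' vs 'd' -> different
  pos 8-9: 'd' vs 'e' -> different
Consecutive identical pairs: ['ee', 'ee']
Count: 2

2


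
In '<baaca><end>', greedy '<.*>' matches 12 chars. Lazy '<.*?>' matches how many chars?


Greedy '<.*>' tries to match as MUCH as possible.
Lazy '<.*?>' tries to match as LITTLE as possible.

String: '<baaca><end>'
Greedy '<.*>' starts at first '<' and extends to the LAST '>': '<baaca><end>' (12 chars)
Lazy '<.*?>' starts at first '<' and stops at the FIRST '>': '<baaca>' (7 chars)

7


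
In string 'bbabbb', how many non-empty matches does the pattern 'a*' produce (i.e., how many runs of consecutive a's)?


Pattern 'a*' matches zero or more a's. We want non-empty runs of consecutive a's.
String: 'bbabbb'
Walking through the string to find runs of a's:
  Run 1: positions 2-2 -> 'a'
Non-empty runs found: ['a']
Count: 1

1


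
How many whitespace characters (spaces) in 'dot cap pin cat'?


\s matches whitespace characters (spaces, tabs, etc.).
Text: 'dot cap pin cat'
This text has 4 words separated by spaces.
Number of spaces = number of words - 1 = 4 - 1 = 3

3


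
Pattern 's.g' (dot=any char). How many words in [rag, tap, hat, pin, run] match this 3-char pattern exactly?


Pattern 's.g' means: starts with 's', any single char, ends with 'g'.
Checking each word (must be exactly 3 chars):
  'rag' (len=3): no
  'tap' (len=3): no
  'hat' (len=3): no
  'pin' (len=3): no
  'run' (len=3): no
Matching words: []
Total: 0

0


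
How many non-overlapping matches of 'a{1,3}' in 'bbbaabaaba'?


Pattern 'a{1,3}' matches between 1 and 3 consecutive a's (greedy).
String: 'bbbaabaaba'
Finding runs of a's and applying greedy matching:
  Run at pos 3: 'aa' (length 2)
  Run at pos 6: 'aa' (length 2)
  Run at pos 9: 'a' (length 1)
Matches: ['aa', 'aa', 'a']
Count: 3

3


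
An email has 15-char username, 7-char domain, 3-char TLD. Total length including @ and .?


An email address has format: username@domain.tld
Username length: 15
'@' character: 1
Domain length: 7
'.' character: 1
TLD length: 3
Total = 15 + 1 + 7 + 1 + 3 = 27

27


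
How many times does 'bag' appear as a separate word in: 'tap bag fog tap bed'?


Scanning each word for exact match 'bag':
  Word 1: 'tap' -> no
  Word 2: 'bag' -> MATCH
  Word 3: 'fog' -> no
  Word 4: 'tap' -> no
  Word 5: 'bed' -> no
Total matches: 1

1


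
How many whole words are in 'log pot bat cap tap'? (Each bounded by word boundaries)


Word boundaries (\b) mark the start/end of each word.
Text: 'log pot bat cap tap'
Splitting by whitespace:
  Word 1: 'log'
  Word 2: 'pot'
  Word 3: 'bat'
  Word 4: 'cap'
  Word 5: 'tap'
Total whole words: 5

5


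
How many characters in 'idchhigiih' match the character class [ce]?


Character class [ce] matches any of: {c, e}
Scanning string 'idchhigiih' character by character:
  pos 0: 'i' -> no
  pos 1: 'd' -> no
  pos 2: 'c' -> MATCH
  pos 3: 'h' -> no
  pos 4: 'h' -> no
  pos 5: 'i' -> no
  pos 6: 'g' -> no
  pos 7: 'i' -> no
  pos 8: 'i' -> no
  pos 9: 'h' -> no
Total matches: 1

1


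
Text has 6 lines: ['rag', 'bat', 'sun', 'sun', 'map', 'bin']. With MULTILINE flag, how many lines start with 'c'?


With MULTILINE flag, ^ matches the start of each line.
Lines: ['rag', 'bat', 'sun', 'sun', 'map', 'bin']
Checking which lines start with 'c':
  Line 1: 'rag' -> no
  Line 2: 'bat' -> no
  Line 3: 'sun' -> no
  Line 4: 'sun' -> no
  Line 5: 'map' -> no
  Line 6: 'bin' -> no
Matching lines: []
Count: 0

0


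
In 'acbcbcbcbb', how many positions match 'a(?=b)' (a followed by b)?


Lookahead 'a(?=b)' matches 'a' only when followed by 'b'.
String: 'acbcbcbcbb'
Checking each position where char is 'a':
  pos 0: 'a' -> no (next='c')
Matching positions: []
Count: 0

0


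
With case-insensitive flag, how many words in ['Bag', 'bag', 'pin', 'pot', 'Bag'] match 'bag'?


Case-insensitive matching: compare each word's lowercase form to 'bag'.
  'Bag' -> lower='bag' -> MATCH
  'bag' -> lower='bag' -> MATCH
  'pin' -> lower='pin' -> no
  'pot' -> lower='pot' -> no
  'Bag' -> lower='bag' -> MATCH
Matches: ['Bag', 'bag', 'Bag']
Count: 3

3


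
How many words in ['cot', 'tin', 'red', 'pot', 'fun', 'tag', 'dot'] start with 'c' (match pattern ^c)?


Pattern ^c anchors to start of word. Check which words begin with 'c':
  'cot' -> MATCH (starts with 'c')
  'tin' -> no
  'red' -> no
  'pot' -> no
  'fun' -> no
  'tag' -> no
  'dot' -> no
Matching words: ['cot']
Count: 1

1


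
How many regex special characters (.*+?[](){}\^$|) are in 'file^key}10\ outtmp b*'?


Regex special characters are: . * + ? [ ] ( ) { } \ ^ $ |
Scanning 'file^key}10\ outtmp b*':
  pos 4: '^' -> SPECIAL
  pos 8: '}' -> SPECIAL
  pos 11: '\' -> SPECIAL
  pos 21: '*' -> SPECIAL
Special chars found: ['^', '}', '\\', '*']
Total: 4

4


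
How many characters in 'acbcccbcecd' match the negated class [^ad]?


Negated class [^ad] matches any char NOT in {a, d}
Scanning 'acbcccbcecd':
  pos 0: 'a' -> no (excluded)
  pos 1: 'c' -> MATCH
  pos 2: 'b' -> MATCH
  pos 3: 'c' -> MATCH
  pos 4: 'c' -> MATCH
  pos 5: 'c' -> MATCH
  pos 6: 'b' -> MATCH
  pos 7: 'c' -> MATCH
  pos 8: 'e' -> MATCH
  pos 9: 'c' -> MATCH
  pos 10: 'd' -> no (excluded)
Total matches: 9

9


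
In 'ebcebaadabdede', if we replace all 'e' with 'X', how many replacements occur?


re.sub('e', 'X', text) replaces every occurrence of 'e' with 'X'.
Text: 'ebcebaadabdede'
Scanning for 'e':
  pos 0: 'e' -> replacement #1
  pos 3: 'e' -> replacement #2
  pos 11: 'e' -> replacement #3
  pos 13: 'e' -> replacement #4
Total replacements: 4

4


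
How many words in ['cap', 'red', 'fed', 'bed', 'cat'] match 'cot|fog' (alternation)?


Alternation 'cot|fog' matches either 'cot' or 'fog'.
Checking each word:
  'cap' -> no
  'red' -> no
  'fed' -> no
  'bed' -> no
  'cat' -> no
Matches: []
Count: 0

0


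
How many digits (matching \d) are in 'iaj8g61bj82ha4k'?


\d matches any digit 0-9.
Scanning 'iaj8g61bj82ha4k':
  pos 3: '8' -> DIGIT
  pos 5: '6' -> DIGIT
  pos 6: '1' -> DIGIT
  pos 9: '8' -> DIGIT
  pos 10: '2' -> DIGIT
  pos 13: '4' -> DIGIT
Digits found: ['8', '6', '1', '8', '2', '4']
Total: 6

6


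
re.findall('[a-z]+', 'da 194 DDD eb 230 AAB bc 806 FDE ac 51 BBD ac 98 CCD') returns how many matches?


Pattern '[a-z]+' finds one or more lowercase letters.
Text: 'da 194 DDD eb 230 AAB bc 806 FDE ac 51 BBD ac 98 CCD'
Scanning for matches:
  Match 1: 'da'
  Match 2: 'eb'
  Match 3: 'bc'
  Match 4: 'ac'
  Match 5: 'ac'
Total matches: 5

5


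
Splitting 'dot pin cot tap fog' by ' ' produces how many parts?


Splitting by ' ' breaks the string at each occurrence of the separator.
Text: 'dot pin cot tap fog'
Parts after split:
  Part 1: 'dot'
  Part 2: 'pin'
  Part 3: 'cot'
  Part 4: 'tap'
  Part 5: 'fog'
Total parts: 5

5


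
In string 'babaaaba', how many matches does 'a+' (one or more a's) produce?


Pattern 'a+' matches one or more consecutive a's.
String: 'babaaaba'
Scanning for runs of a:
  Match 1: 'a' (length 1)
  Match 2: 'aaa' (length 3)
  Match 3: 'a' (length 1)
Total matches: 3

3


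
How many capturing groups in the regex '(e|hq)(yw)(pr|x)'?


To count capturing groups, count each '(' that starts a group.
Pattern: '(e|hq)(yw)(pr|x)'
Walking through the pattern:
  Position 0: '(' -> group #1
  Position 6: '(' -> group #2
  Position 10: '(' -> group #3
Total capturing groups: 3

3


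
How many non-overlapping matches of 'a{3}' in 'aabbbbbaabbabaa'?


Pattern 'a{3}' matches exactly 3 consecutive a's (greedy, non-overlapping).
String: 'aabbbbbaabbabaa'
Scanning for runs of a's:
  Run at pos 0: 'aa' (length 2) -> 0 match(es)
  Run at pos 7: 'aa' (length 2) -> 0 match(es)
  Run at pos 11: 'a' (length 1) -> 0 match(es)
  Run at pos 13: 'aa' (length 2) -> 0 match(es)
Matches found: []
Total: 0

0


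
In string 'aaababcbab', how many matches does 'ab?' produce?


Pattern 'ab?' matches 'a' optionally followed by 'b'.
String: 'aaababcbab'
Scanning left to right for 'a' then checking next char:
  Match 1: 'a' (a not followed by b)
  Match 2: 'a' (a not followed by b)
  Match 3: 'ab' (a followed by b)
  Match 4: 'ab' (a followed by b)
  Match 5: 'ab' (a followed by b)
Total matches: 5

5


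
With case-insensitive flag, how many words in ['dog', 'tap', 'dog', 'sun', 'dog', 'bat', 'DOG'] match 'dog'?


Case-insensitive matching: compare each word's lowercase form to 'dog'.
  'dog' -> lower='dog' -> MATCH
  'tap' -> lower='tap' -> no
  'dog' -> lower='dog' -> MATCH
  'sun' -> lower='sun' -> no
  'dog' -> lower='dog' -> MATCH
  'bat' -> lower='bat' -> no
  'DOG' -> lower='dog' -> MATCH
Matches: ['dog', 'dog', 'dog', 'DOG']
Count: 4

4


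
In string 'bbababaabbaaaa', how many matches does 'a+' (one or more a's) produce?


Pattern 'a+' matches one or more consecutive a's.
String: 'bbababaabbaaaa'
Scanning for runs of a:
  Match 1: 'a' (length 1)
  Match 2: 'a' (length 1)
  Match 3: 'aa' (length 2)
  Match 4: 'aaaa' (length 4)
Total matches: 4

4


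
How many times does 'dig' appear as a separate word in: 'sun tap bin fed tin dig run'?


Scanning each word for exact match 'dig':
  Word 1: 'sun' -> no
  Word 2: 'tap' -> no
  Word 3: 'bin' -> no
  Word 4: 'fed' -> no
  Word 5: 'tin' -> no
  Word 6: 'dig' -> MATCH
  Word 7: 'run' -> no
Total matches: 1

1


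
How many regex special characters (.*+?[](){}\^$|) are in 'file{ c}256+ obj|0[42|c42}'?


Regex special characters are: . * + ? [ ] ( ) { } \ ^ $ |
Scanning 'file{ c}256+ obj|0[42|c42}':
  pos 4: '{' -> SPECIAL
  pos 7: '}' -> SPECIAL
  pos 11: '+' -> SPECIAL
  pos 16: '|' -> SPECIAL
  pos 18: '[' -> SPECIAL
  pos 21: '|' -> SPECIAL
  pos 25: '}' -> SPECIAL
Special chars found: ['{', '}', '+', '|', '[', '|', '}']
Total: 7

7


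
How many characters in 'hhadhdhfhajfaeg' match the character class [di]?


Character class [di] matches any of: {d, i}
Scanning string 'hhadhdhfhajfaeg' character by character:
  pos 0: 'h' -> no
  pos 1: 'h' -> no
  pos 2: 'a' -> no
  pos 3: 'd' -> MATCH
  pos 4: 'h' -> no
  pos 5: 'd' -> MATCH
  pos 6: 'h' -> no
  pos 7: 'f' -> no
  pos 8: 'h' -> no
  pos 9: 'a' -> no
  pos 10: 'j' -> no
  pos 11: 'f' -> no
  pos 12: 'a' -> no
  pos 13: 'e' -> no
  pos 14: 'g' -> no
Total matches: 2

2


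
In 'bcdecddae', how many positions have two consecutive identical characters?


Looking for consecutive identical characters in 'bcdecddae':
  pos 0-1: 'b' vs 'c' -> different
  pos 1-2: 'c' vs 'd' -> different
  pos 2-3: 'd' vs 'e' -> different
  pos 3-4: 'e' vs 'c' -> different
  pos 4-5: 'c' vs 'd' -> different
  pos 5-6: 'd' vs 'd' -> MATCH ('dd')
  pos 6-7: 'd' vs 'a' -> different
  pos 7-8: 'a' vs 'e' -> different
Consecutive identical pairs: ['dd']
Count: 1

1


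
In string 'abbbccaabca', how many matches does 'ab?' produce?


Pattern 'ab?' matches 'a' optionally followed by 'b'.
String: 'abbbccaabca'
Scanning left to right for 'a' then checking next char:
  Match 1: 'ab' (a followed by b)
  Match 2: 'a' (a not followed by b)
  Match 3: 'ab' (a followed by b)
  Match 4: 'a' (a not followed by b)
Total matches: 4

4


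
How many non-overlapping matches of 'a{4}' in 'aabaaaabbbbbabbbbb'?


Pattern 'a{4}' matches exactly 4 consecutive a's (greedy, non-overlapping).
String: 'aabaaaabbbbbabbbbb'
Scanning for runs of a's:
  Run at pos 0: 'aa' (length 2) -> 0 match(es)
  Run at pos 3: 'aaaa' (length 4) -> 1 match(es)
  Run at pos 12: 'a' (length 1) -> 0 match(es)
Matches found: ['aaaa']
Total: 1

1


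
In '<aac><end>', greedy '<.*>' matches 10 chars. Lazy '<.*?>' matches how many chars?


Greedy '<.*>' tries to match as MUCH as possible.
Lazy '<.*?>' tries to match as LITTLE as possible.

String: '<aac><end>'
Greedy '<.*>' starts at first '<' and extends to the LAST '>': '<aac><end>' (10 chars)
Lazy '<.*?>' starts at first '<' and stops at the FIRST '>': '<aac>' (5 chars)

5


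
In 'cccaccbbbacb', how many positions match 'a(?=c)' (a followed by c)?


Lookahead 'a(?=c)' matches 'a' only when followed by 'c'.
String: 'cccaccbbbacb'
Checking each position where char is 'a':
  pos 3: 'a' -> MATCH (next='c')
  pos 9: 'a' -> MATCH (next='c')
Matching positions: [3, 9]
Count: 2

2


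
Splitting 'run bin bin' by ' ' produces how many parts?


Splitting by ' ' breaks the string at each occurrence of the separator.
Text: 'run bin bin'
Parts after split:
  Part 1: 'run'
  Part 2: 'bin'
  Part 3: 'bin'
Total parts: 3

3


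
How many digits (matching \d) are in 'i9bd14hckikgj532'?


\d matches any digit 0-9.
Scanning 'i9bd14hckikgj532':
  pos 1: '9' -> DIGIT
  pos 4: '1' -> DIGIT
  pos 5: '4' -> DIGIT
  pos 13: '5' -> DIGIT
  pos 14: '3' -> DIGIT
  pos 15: '2' -> DIGIT
Digits found: ['9', '1', '4', '5', '3', '2']
Total: 6

6


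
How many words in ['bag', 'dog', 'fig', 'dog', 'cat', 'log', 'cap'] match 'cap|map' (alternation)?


Alternation 'cap|map' matches either 'cap' or 'map'.
Checking each word:
  'bag' -> no
  'dog' -> no
  'fig' -> no
  'dog' -> no
  'cat' -> no
  'log' -> no
  'cap' -> MATCH
Matches: ['cap']
Count: 1

1


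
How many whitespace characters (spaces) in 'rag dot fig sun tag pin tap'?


\s matches whitespace characters (spaces, tabs, etc.).
Text: 'rag dot fig sun tag pin tap'
This text has 7 words separated by spaces.
Number of spaces = number of words - 1 = 7 - 1 = 6

6


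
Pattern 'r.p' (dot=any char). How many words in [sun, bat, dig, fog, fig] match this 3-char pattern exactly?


Pattern 'r.p' means: starts with 'r', any single char, ends with 'p'.
Checking each word (must be exactly 3 chars):
  'sun' (len=3): no
  'bat' (len=3): no
  'dig' (len=3): no
  'fog' (len=3): no
  'fig' (len=3): no
Matching words: []
Total: 0

0


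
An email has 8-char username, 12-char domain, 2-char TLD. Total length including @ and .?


An email address has format: username@domain.tld
Username length: 8
'@' character: 1
Domain length: 12
'.' character: 1
TLD length: 2
Total = 8 + 1 + 12 + 1 + 2 = 24

24


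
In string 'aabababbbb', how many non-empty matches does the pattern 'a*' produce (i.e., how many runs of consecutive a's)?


Pattern 'a*' matches zero or more a's. We want non-empty runs of consecutive a's.
String: 'aabababbbb'
Walking through the string to find runs of a's:
  Run 1: positions 0-1 -> 'aa'
  Run 2: positions 3-3 -> 'a'
  Run 3: positions 5-5 -> 'a'
Non-empty runs found: ['aa', 'a', 'a']
Count: 3

3


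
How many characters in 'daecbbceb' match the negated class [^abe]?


Negated class [^abe] matches any char NOT in {a, b, e}
Scanning 'daecbbceb':
  pos 0: 'd' -> MATCH
  pos 1: 'a' -> no (excluded)
  pos 2: 'e' -> no (excluded)
  pos 3: 'c' -> MATCH
  pos 4: 'b' -> no (excluded)
  pos 5: 'b' -> no (excluded)
  pos 6: 'c' -> MATCH
  pos 7: 'e' -> no (excluded)
  pos 8: 'b' -> no (excluded)
Total matches: 3

3


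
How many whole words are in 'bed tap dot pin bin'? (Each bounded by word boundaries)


Word boundaries (\b) mark the start/end of each word.
Text: 'bed tap dot pin bin'
Splitting by whitespace:
  Word 1: 'bed'
  Word 2: 'tap'
  Word 3: 'dot'
  Word 4: 'pin'
  Word 5: 'bin'
Total whole words: 5

5


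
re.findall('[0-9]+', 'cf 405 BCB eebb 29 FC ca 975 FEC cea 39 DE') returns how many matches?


Pattern '[0-9]+' finds one or more digits.
Text: 'cf 405 BCB eebb 29 FC ca 975 FEC cea 39 DE'
Scanning for matches:
  Match 1: '405'
  Match 2: '29'
  Match 3: '975'
  Match 4: '39'
Total matches: 4

4


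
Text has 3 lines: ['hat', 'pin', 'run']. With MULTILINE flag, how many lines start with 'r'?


With MULTILINE flag, ^ matches the start of each line.
Lines: ['hat', 'pin', 'run']
Checking which lines start with 'r':
  Line 1: 'hat' -> no
  Line 2: 'pin' -> no
  Line 3: 'run' -> MATCH
Matching lines: ['run']
Count: 1

1


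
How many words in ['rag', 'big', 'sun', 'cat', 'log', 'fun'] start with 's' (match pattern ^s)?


Pattern ^s anchors to start of word. Check which words begin with 's':
  'rag' -> no
  'big' -> no
  'sun' -> MATCH (starts with 's')
  'cat' -> no
  'log' -> no
  'fun' -> no
Matching words: ['sun']
Count: 1

1


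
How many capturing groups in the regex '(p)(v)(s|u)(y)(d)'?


To count capturing groups, count each '(' that starts a group.
Pattern: '(p)(v)(s|u)(y)(d)'
Walking through the pattern:
  Position 0: '(' -> group #1
  Position 3: '(' -> group #2
  Position 6: '(' -> group #3
  Position 11: '(' -> group #4
  Position 14: '(' -> group #5
Total capturing groups: 5

5


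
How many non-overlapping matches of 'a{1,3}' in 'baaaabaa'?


Pattern 'a{1,3}' matches between 1 and 3 consecutive a's (greedy).
String: 'baaaabaa'
Finding runs of a's and applying greedy matching:
  Run at pos 1: 'aaaa' (length 4)
  Run at pos 6: 'aa' (length 2)
Matches: ['aaa', 'a', 'aa']
Count: 3

3


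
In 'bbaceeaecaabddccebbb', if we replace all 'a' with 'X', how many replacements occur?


re.sub('a', 'X', text) replaces every occurrence of 'a' with 'X'.
Text: 'bbaceeaecaabddccebbb'
Scanning for 'a':
  pos 2: 'a' -> replacement #1
  pos 6: 'a' -> replacement #2
  pos 9: 'a' -> replacement #3
  pos 10: 'a' -> replacement #4
Total replacements: 4

4


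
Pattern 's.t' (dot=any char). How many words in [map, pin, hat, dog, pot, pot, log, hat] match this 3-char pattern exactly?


Pattern 's.t' means: starts with 's', any single char, ends with 't'.
Checking each word (must be exactly 3 chars):
  'map' (len=3): no
  'pin' (len=3): no
  'hat' (len=3): no
  'dog' (len=3): no
  'pot' (len=3): no
  'pot' (len=3): no
  'log' (len=3): no
  'hat' (len=3): no
Matching words: []
Total: 0

0


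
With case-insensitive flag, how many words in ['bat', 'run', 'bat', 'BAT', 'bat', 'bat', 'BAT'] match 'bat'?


Case-insensitive matching: compare each word's lowercase form to 'bat'.
  'bat' -> lower='bat' -> MATCH
  'run' -> lower='run' -> no
  'bat' -> lower='bat' -> MATCH
  'BAT' -> lower='bat' -> MATCH
  'bat' -> lower='bat' -> MATCH
  'bat' -> lower='bat' -> MATCH
  'BAT' -> lower='bat' -> MATCH
Matches: ['bat', 'bat', 'BAT', 'bat', 'bat', 'BAT']
Count: 6

6


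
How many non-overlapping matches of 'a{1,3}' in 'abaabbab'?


Pattern 'a{1,3}' matches between 1 and 3 consecutive a's (greedy).
String: 'abaabbab'
Finding runs of a's and applying greedy matching:
  Run at pos 0: 'a' (length 1)
  Run at pos 2: 'aa' (length 2)
  Run at pos 6: 'a' (length 1)
Matches: ['a', 'aa', 'a']
Count: 3

3


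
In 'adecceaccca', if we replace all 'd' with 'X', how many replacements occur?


re.sub('d', 'X', text) replaces every occurrence of 'd' with 'X'.
Text: 'adecceaccca'
Scanning for 'd':
  pos 1: 'd' -> replacement #1
Total replacements: 1

1


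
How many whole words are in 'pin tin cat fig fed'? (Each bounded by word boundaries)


Word boundaries (\b) mark the start/end of each word.
Text: 'pin tin cat fig fed'
Splitting by whitespace:
  Word 1: 'pin'
  Word 2: 'tin'
  Word 3: 'cat'
  Word 4: 'fig'
  Word 5: 'fed'
Total whole words: 5

5


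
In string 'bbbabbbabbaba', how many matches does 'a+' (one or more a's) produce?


Pattern 'a+' matches one or more consecutive a's.
String: 'bbbabbbabbaba'
Scanning for runs of a:
  Match 1: 'a' (length 1)
  Match 2: 'a' (length 1)
  Match 3: 'a' (length 1)
  Match 4: 'a' (length 1)
Total matches: 4

4


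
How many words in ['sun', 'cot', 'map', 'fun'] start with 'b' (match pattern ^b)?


Pattern ^b anchors to start of word. Check which words begin with 'b':
  'sun' -> no
  'cot' -> no
  'map' -> no
  'fun' -> no
Matching words: []
Count: 0

0


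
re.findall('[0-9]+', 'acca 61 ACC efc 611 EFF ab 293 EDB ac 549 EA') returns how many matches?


Pattern '[0-9]+' finds one or more digits.
Text: 'acca 61 ACC efc 611 EFF ab 293 EDB ac 549 EA'
Scanning for matches:
  Match 1: '61'
  Match 2: '611'
  Match 3: '293'
  Match 4: '549'
Total matches: 4

4


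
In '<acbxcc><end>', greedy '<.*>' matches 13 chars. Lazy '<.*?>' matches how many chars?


Greedy '<.*>' tries to match as MUCH as possible.
Lazy '<.*?>' tries to match as LITTLE as possible.

String: '<acbxcc><end>'
Greedy '<.*>' starts at first '<' and extends to the LAST '>': '<acbxcc><end>' (13 chars)
Lazy '<.*?>' starts at first '<' and stops at the FIRST '>': '<acbxcc>' (8 chars)

8


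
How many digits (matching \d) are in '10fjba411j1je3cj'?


\d matches any digit 0-9.
Scanning '10fjba411j1je3cj':
  pos 0: '1' -> DIGIT
  pos 1: '0' -> DIGIT
  pos 6: '4' -> DIGIT
  pos 7: '1' -> DIGIT
  pos 8: '1' -> DIGIT
  pos 10: '1' -> DIGIT
  pos 13: '3' -> DIGIT
Digits found: ['1', '0', '4', '1', '1', '1', '3']
Total: 7

7


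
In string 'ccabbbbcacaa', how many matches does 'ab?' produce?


Pattern 'ab?' matches 'a' optionally followed by 'b'.
String: 'ccabbbbcacaa'
Scanning left to right for 'a' then checking next char:
  Match 1: 'ab' (a followed by b)
  Match 2: 'a' (a not followed by b)
  Match 3: 'a' (a not followed by b)
  Match 4: 'a' (a not followed by b)
Total matches: 4

4


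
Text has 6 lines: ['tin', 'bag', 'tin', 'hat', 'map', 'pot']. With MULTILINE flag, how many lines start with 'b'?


With MULTILINE flag, ^ matches the start of each line.
Lines: ['tin', 'bag', 'tin', 'hat', 'map', 'pot']
Checking which lines start with 'b':
  Line 1: 'tin' -> no
  Line 2: 'bag' -> MATCH
  Line 3: 'tin' -> no
  Line 4: 'hat' -> no
  Line 5: 'map' -> no
  Line 6: 'pot' -> no
Matching lines: ['bag']
Count: 1

1


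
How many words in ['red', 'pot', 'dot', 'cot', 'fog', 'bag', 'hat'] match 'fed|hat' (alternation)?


Alternation 'fed|hat' matches either 'fed' or 'hat'.
Checking each word:
  'red' -> no
  'pot' -> no
  'dot' -> no
  'cot' -> no
  'fog' -> no
  'bag' -> no
  'hat' -> MATCH
Matches: ['hat']
Count: 1

1


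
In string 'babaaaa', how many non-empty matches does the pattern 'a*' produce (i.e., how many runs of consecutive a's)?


Pattern 'a*' matches zero or more a's. We want non-empty runs of consecutive a's.
String: 'babaaaa'
Walking through the string to find runs of a's:
  Run 1: positions 1-1 -> 'a'
  Run 2: positions 3-6 -> 'aaaa'
Non-empty runs found: ['a', 'aaaa']
Count: 2

2


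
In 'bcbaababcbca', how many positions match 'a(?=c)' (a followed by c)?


Lookahead 'a(?=c)' matches 'a' only when followed by 'c'.
String: 'bcbaababcbca'
Checking each position where char is 'a':
  pos 3: 'a' -> no (next='a')
  pos 4: 'a' -> no (next='b')
  pos 6: 'a' -> no (next='b')
Matching positions: []
Count: 0

0


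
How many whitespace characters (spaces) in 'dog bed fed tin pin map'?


\s matches whitespace characters (spaces, tabs, etc.).
Text: 'dog bed fed tin pin map'
This text has 6 words separated by spaces.
Number of spaces = number of words - 1 = 6 - 1 = 5

5


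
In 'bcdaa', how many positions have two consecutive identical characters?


Looking for consecutive identical characters in 'bcdaa':
  pos 0-1: 'b' vs 'c' -> different
  pos 1-2: 'c' vs 'd' -> different
  pos 2-3: 'd' vs 'a' -> different
  pos 3-4: 'a' vs 'a' -> MATCH ('aa')
Consecutive identical pairs: ['aa']
Count: 1

1


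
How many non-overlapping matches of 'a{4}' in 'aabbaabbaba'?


Pattern 'a{4}' matches exactly 4 consecutive a's (greedy, non-overlapping).
String: 'aabbaabbaba'
Scanning for runs of a's:
  Run at pos 0: 'aa' (length 2) -> 0 match(es)
  Run at pos 4: 'aa' (length 2) -> 0 match(es)
  Run at pos 8: 'a' (length 1) -> 0 match(es)
  Run at pos 10: 'a' (length 1) -> 0 match(es)
Matches found: []
Total: 0

0


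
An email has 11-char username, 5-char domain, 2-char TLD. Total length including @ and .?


An email address has format: username@domain.tld
Username length: 11
'@' character: 1
Domain length: 5
'.' character: 1
TLD length: 2
Total = 11 + 1 + 5 + 1 + 2 = 20

20


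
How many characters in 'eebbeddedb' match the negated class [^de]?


Negated class [^de] matches any char NOT in {d, e}
Scanning 'eebbeddedb':
  pos 0: 'e' -> no (excluded)
  pos 1: 'e' -> no (excluded)
  pos 2: 'b' -> MATCH
  pos 3: 'b' -> MATCH
  pos 4: 'e' -> no (excluded)
  pos 5: 'd' -> no (excluded)
  pos 6: 'd' -> no (excluded)
  pos 7: 'e' -> no (excluded)
  pos 8: 'd' -> no (excluded)
  pos 9: 'b' -> MATCH
Total matches: 3

3


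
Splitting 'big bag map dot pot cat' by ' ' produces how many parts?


Splitting by ' ' breaks the string at each occurrence of the separator.
Text: 'big bag map dot pot cat'
Parts after split:
  Part 1: 'big'
  Part 2: 'bag'
  Part 3: 'map'
  Part 4: 'dot'
  Part 5: 'pot'
  Part 6: 'cat'
Total parts: 6

6


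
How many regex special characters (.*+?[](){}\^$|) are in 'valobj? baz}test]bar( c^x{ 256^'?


Regex special characters are: . * + ? [ ] ( ) { } \ ^ $ |
Scanning 'valobj? baz}test]bar( c^x{ 256^':
  pos 6: '?' -> SPECIAL
  pos 11: '}' -> SPECIAL
  pos 16: ']' -> SPECIAL
  pos 20: '(' -> SPECIAL
  pos 23: '^' -> SPECIAL
  pos 25: '{' -> SPECIAL
  pos 30: '^' -> SPECIAL
Special chars found: ['?', '}', ']', '(', '^', '{', '^']
Total: 7

7


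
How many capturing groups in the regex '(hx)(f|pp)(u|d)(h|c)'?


To count capturing groups, count each '(' that starts a group.
Pattern: '(hx)(f|pp)(u|d)(h|c)'
Walking through the pattern:
  Position 0: '(' -> group #1
  Position 4: '(' -> group #2
  Position 10: '(' -> group #3
  Position 15: '(' -> group #4
Total capturing groups: 4

4


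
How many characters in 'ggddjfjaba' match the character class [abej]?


Character class [abej] matches any of: {a, b, e, j}
Scanning string 'ggddjfjaba' character by character:
  pos 0: 'g' -> no
  pos 1: 'g' -> no
  pos 2: 'd' -> no
  pos 3: 'd' -> no
  pos 4: 'j' -> MATCH
  pos 5: 'f' -> no
  pos 6: 'j' -> MATCH
  pos 7: 'a' -> MATCH
  pos 8: 'b' -> MATCH
  pos 9: 'a' -> MATCH
Total matches: 5

5


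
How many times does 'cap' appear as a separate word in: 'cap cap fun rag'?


Scanning each word for exact match 'cap':
  Word 1: 'cap' -> MATCH
  Word 2: 'cap' -> MATCH
  Word 3: 'fun' -> no
  Word 4: 'rag' -> no
Total matches: 2

2


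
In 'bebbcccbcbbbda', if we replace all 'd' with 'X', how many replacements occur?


re.sub('d', 'X', text) replaces every occurrence of 'd' with 'X'.
Text: 'bebbcccbcbbbda'
Scanning for 'd':
  pos 12: 'd' -> replacement #1
Total replacements: 1

1


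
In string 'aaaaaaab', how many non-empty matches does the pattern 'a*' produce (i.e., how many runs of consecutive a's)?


Pattern 'a*' matches zero or more a's. We want non-empty runs of consecutive a's.
String: 'aaaaaaab'
Walking through the string to find runs of a's:
  Run 1: positions 0-6 -> 'aaaaaaa'
Non-empty runs found: ['aaaaaaa']
Count: 1

1


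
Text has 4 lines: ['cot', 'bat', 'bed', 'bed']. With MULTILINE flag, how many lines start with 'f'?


With MULTILINE flag, ^ matches the start of each line.
Lines: ['cot', 'bat', 'bed', 'bed']
Checking which lines start with 'f':
  Line 1: 'cot' -> no
  Line 2: 'bat' -> no
  Line 3: 'bed' -> no
  Line 4: 'bed' -> no
Matching lines: []
Count: 0

0


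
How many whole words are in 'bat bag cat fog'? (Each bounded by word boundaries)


Word boundaries (\b) mark the start/end of each word.
Text: 'bat bag cat fog'
Splitting by whitespace:
  Word 1: 'bat'
  Word 2: 'bag'
  Word 3: 'cat'
  Word 4: 'fog'
Total whole words: 4

4


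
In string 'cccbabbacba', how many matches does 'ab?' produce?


Pattern 'ab?' matches 'a' optionally followed by 'b'.
String: 'cccbabbacba'
Scanning left to right for 'a' then checking next char:
  Match 1: 'ab' (a followed by b)
  Match 2: 'a' (a not followed by b)
  Match 3: 'a' (a not followed by b)
Total matches: 3

3


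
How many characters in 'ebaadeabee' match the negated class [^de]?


Negated class [^de] matches any char NOT in {d, e}
Scanning 'ebaadeabee':
  pos 0: 'e' -> no (excluded)
  pos 1: 'b' -> MATCH
  pos 2: 'a' -> MATCH
  pos 3: 'a' -> MATCH
  pos 4: 'd' -> no (excluded)
  pos 5: 'e' -> no (excluded)
  pos 6: 'a' -> MATCH
  pos 7: 'b' -> MATCH
  pos 8: 'e' -> no (excluded)
  pos 9: 'e' -> no (excluded)
Total matches: 5

5


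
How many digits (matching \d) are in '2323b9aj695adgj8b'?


\d matches any digit 0-9.
Scanning '2323b9aj695adgj8b':
  pos 0: '2' -> DIGIT
  pos 1: '3' -> DIGIT
  pos 2: '2' -> DIGIT
  pos 3: '3' -> DIGIT
  pos 5: '9' -> DIGIT
  pos 8: '6' -> DIGIT
  pos 9: '9' -> DIGIT
  pos 10: '5' -> DIGIT
  pos 15: '8' -> DIGIT
Digits found: ['2', '3', '2', '3', '9', '6', '9', '5', '8']
Total: 9

9


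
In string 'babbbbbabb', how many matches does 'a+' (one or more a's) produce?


Pattern 'a+' matches one or more consecutive a's.
String: 'babbbbbabb'
Scanning for runs of a:
  Match 1: 'a' (length 1)
  Match 2: 'a' (length 1)
Total matches: 2

2


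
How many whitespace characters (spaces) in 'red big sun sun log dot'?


\s matches whitespace characters (spaces, tabs, etc.).
Text: 'red big sun sun log dot'
This text has 6 words separated by spaces.
Number of spaces = number of words - 1 = 6 - 1 = 5

5


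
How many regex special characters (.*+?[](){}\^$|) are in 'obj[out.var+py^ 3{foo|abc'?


Regex special characters are: . * + ? [ ] ( ) { } \ ^ $ |
Scanning 'obj[out.var+py^ 3{foo|abc':
  pos 3: '[' -> SPECIAL
  pos 7: '.' -> SPECIAL
  pos 11: '+' -> SPECIAL
  pos 14: '^' -> SPECIAL
  pos 17: '{' -> SPECIAL
  pos 21: '|' -> SPECIAL
Special chars found: ['[', '.', '+', '^', '{', '|']
Total: 6

6


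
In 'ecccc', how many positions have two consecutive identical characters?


Looking for consecutive identical characters in 'ecccc':
  pos 0-1: 'e' vs 'c' -> different
  pos 1-2: 'c' vs 'c' -> MATCH ('cc')
  pos 2-3: 'c' vs 'c' -> MATCH ('cc')
  pos 3-4: 'c' vs 'c' -> MATCH ('cc')
Consecutive identical pairs: ['cc', 'cc', 'cc']
Count: 3

3


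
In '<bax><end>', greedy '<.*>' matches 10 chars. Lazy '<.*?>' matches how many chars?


Greedy '<.*>' tries to match as MUCH as possible.
Lazy '<.*?>' tries to match as LITTLE as possible.

String: '<bax><end>'
Greedy '<.*>' starts at first '<' and extends to the LAST '>': '<bax><end>' (10 chars)
Lazy '<.*?>' starts at first '<' and stops at the FIRST '>': '<bax>' (5 chars)

5


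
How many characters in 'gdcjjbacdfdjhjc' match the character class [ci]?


Character class [ci] matches any of: {c, i}
Scanning string 'gdcjjbacdfdjhjc' character by character:
  pos 0: 'g' -> no
  pos 1: 'd' -> no
  pos 2: 'c' -> MATCH
  pos 3: 'j' -> no
  pos 4: 'j' -> no
  pos 5: 'b' -> no
  pos 6: 'a' -> no
  pos 7: 'c' -> MATCH
  pos 8: 'd' -> no
  pos 9: 'f' -> no
  pos 10: 'd' -> no
  pos 11: 'j' -> no
  pos 12: 'h' -> no
  pos 13: 'j' -> no
  pos 14: 'c' -> MATCH
Total matches: 3

3


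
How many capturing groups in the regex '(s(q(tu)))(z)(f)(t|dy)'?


To count capturing groups, count each '(' that starts a group.
Pattern: '(s(q(tu)))(z)(f)(t|dy)'
Walking through the pattern:
  Position 0: '(' -> group #1
  Position 2: '(' -> group #2
  Position 4: '(' -> group #3
  Position 10: '(' -> group #4
  Position 13: '(' -> group #5
  Position 16: '(' -> group #6
Total capturing groups: 6

6


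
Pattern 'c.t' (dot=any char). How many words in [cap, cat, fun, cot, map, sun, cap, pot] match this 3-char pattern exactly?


Pattern 'c.t' means: starts with 'c', any single char, ends with 't'.
Checking each word (must be exactly 3 chars):
  'cap' (len=3): no
  'cat' (len=3): MATCH
  'fun' (len=3): no
  'cot' (len=3): MATCH
  'map' (len=3): no
  'sun' (len=3): no
  'cap' (len=3): no
  'pot' (len=3): no
Matching words: ['cat', 'cot']
Total: 2

2


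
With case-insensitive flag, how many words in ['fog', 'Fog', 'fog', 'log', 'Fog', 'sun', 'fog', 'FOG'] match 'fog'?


Case-insensitive matching: compare each word's lowercase form to 'fog'.
  'fog' -> lower='fog' -> MATCH
  'Fog' -> lower='fog' -> MATCH
  'fog' -> lower='fog' -> MATCH
  'log' -> lower='log' -> no
  'Fog' -> lower='fog' -> MATCH
  'sun' -> lower='sun' -> no
  'fog' -> lower='fog' -> MATCH
  'FOG' -> lower='fog' -> MATCH
Matches: ['fog', 'Fog', 'fog', 'Fog', 'fog', 'FOG']
Count: 6

6
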